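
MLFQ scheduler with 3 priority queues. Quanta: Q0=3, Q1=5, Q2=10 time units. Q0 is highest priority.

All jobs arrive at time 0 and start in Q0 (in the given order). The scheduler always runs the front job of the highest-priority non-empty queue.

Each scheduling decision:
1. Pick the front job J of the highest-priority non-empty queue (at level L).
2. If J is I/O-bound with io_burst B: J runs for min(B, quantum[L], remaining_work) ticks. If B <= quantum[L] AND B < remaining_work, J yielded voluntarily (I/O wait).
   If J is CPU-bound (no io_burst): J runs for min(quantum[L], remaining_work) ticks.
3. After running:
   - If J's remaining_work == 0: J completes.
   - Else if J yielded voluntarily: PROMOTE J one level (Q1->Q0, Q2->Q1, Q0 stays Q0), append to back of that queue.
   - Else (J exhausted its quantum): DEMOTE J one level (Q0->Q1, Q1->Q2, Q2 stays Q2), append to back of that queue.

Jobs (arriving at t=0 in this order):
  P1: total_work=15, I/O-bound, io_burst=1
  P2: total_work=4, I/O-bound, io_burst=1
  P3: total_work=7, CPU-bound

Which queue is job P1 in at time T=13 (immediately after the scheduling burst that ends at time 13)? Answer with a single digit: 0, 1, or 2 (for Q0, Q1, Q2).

t=0-1: P1@Q0 runs 1, rem=14, I/O yield, promote→Q0. Q0=[P2,P3,P1] Q1=[] Q2=[]
t=1-2: P2@Q0 runs 1, rem=3, I/O yield, promote→Q0. Q0=[P3,P1,P2] Q1=[] Q2=[]
t=2-5: P3@Q0 runs 3, rem=4, quantum used, demote→Q1. Q0=[P1,P2] Q1=[P3] Q2=[]
t=5-6: P1@Q0 runs 1, rem=13, I/O yield, promote→Q0. Q0=[P2,P1] Q1=[P3] Q2=[]
t=6-7: P2@Q0 runs 1, rem=2, I/O yield, promote→Q0. Q0=[P1,P2] Q1=[P3] Q2=[]
t=7-8: P1@Q0 runs 1, rem=12, I/O yield, promote→Q0. Q0=[P2,P1] Q1=[P3] Q2=[]
t=8-9: P2@Q0 runs 1, rem=1, I/O yield, promote→Q0. Q0=[P1,P2] Q1=[P3] Q2=[]
t=9-10: P1@Q0 runs 1, rem=11, I/O yield, promote→Q0. Q0=[P2,P1] Q1=[P3] Q2=[]
t=10-11: P2@Q0 runs 1, rem=0, completes. Q0=[P1] Q1=[P3] Q2=[]
t=11-12: P1@Q0 runs 1, rem=10, I/O yield, promote→Q0. Q0=[P1] Q1=[P3] Q2=[]
t=12-13: P1@Q0 runs 1, rem=9, I/O yield, promote→Q0. Q0=[P1] Q1=[P3] Q2=[]
t=13-14: P1@Q0 runs 1, rem=8, I/O yield, promote→Q0. Q0=[P1] Q1=[P3] Q2=[]
t=14-15: P1@Q0 runs 1, rem=7, I/O yield, promote→Q0. Q0=[P1] Q1=[P3] Q2=[]
t=15-16: P1@Q0 runs 1, rem=6, I/O yield, promote→Q0. Q0=[P1] Q1=[P3] Q2=[]
t=16-17: P1@Q0 runs 1, rem=5, I/O yield, promote→Q0. Q0=[P1] Q1=[P3] Q2=[]
t=17-18: P1@Q0 runs 1, rem=4, I/O yield, promote→Q0. Q0=[P1] Q1=[P3] Q2=[]
t=18-19: P1@Q0 runs 1, rem=3, I/O yield, promote→Q0. Q0=[P1] Q1=[P3] Q2=[]
t=19-20: P1@Q0 runs 1, rem=2, I/O yield, promote→Q0. Q0=[P1] Q1=[P3] Q2=[]
t=20-21: P1@Q0 runs 1, rem=1, I/O yield, promote→Q0. Q0=[P1] Q1=[P3] Q2=[]
t=21-22: P1@Q0 runs 1, rem=0, completes. Q0=[] Q1=[P3] Q2=[]
t=22-26: P3@Q1 runs 4, rem=0, completes. Q0=[] Q1=[] Q2=[]

Answer: 0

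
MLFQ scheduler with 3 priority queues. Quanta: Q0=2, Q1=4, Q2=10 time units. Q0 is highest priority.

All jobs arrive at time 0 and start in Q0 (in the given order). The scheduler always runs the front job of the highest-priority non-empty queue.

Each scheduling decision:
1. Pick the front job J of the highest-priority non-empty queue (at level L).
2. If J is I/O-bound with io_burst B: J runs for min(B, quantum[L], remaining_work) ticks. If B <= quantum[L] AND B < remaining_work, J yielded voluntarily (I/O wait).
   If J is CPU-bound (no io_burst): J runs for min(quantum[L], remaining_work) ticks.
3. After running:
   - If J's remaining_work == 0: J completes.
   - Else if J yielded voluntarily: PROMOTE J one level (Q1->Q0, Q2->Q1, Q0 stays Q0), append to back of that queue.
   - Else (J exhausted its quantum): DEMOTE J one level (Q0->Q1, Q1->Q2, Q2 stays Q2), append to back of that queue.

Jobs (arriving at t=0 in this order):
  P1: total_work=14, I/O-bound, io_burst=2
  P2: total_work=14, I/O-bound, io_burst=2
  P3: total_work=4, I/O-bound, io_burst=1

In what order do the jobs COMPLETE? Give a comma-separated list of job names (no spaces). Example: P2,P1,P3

t=0-2: P1@Q0 runs 2, rem=12, I/O yield, promote→Q0. Q0=[P2,P3,P1] Q1=[] Q2=[]
t=2-4: P2@Q0 runs 2, rem=12, I/O yield, promote→Q0. Q0=[P3,P1,P2] Q1=[] Q2=[]
t=4-5: P3@Q0 runs 1, rem=3, I/O yield, promote→Q0. Q0=[P1,P2,P3] Q1=[] Q2=[]
t=5-7: P1@Q0 runs 2, rem=10, I/O yield, promote→Q0. Q0=[P2,P3,P1] Q1=[] Q2=[]
t=7-9: P2@Q0 runs 2, rem=10, I/O yield, promote→Q0. Q0=[P3,P1,P2] Q1=[] Q2=[]
t=9-10: P3@Q0 runs 1, rem=2, I/O yield, promote→Q0. Q0=[P1,P2,P3] Q1=[] Q2=[]
t=10-12: P1@Q0 runs 2, rem=8, I/O yield, promote→Q0. Q0=[P2,P3,P1] Q1=[] Q2=[]
t=12-14: P2@Q0 runs 2, rem=8, I/O yield, promote→Q0. Q0=[P3,P1,P2] Q1=[] Q2=[]
t=14-15: P3@Q0 runs 1, rem=1, I/O yield, promote→Q0. Q0=[P1,P2,P3] Q1=[] Q2=[]
t=15-17: P1@Q0 runs 2, rem=6, I/O yield, promote→Q0. Q0=[P2,P3,P1] Q1=[] Q2=[]
t=17-19: P2@Q0 runs 2, rem=6, I/O yield, promote→Q0. Q0=[P3,P1,P2] Q1=[] Q2=[]
t=19-20: P3@Q0 runs 1, rem=0, completes. Q0=[P1,P2] Q1=[] Q2=[]
t=20-22: P1@Q0 runs 2, rem=4, I/O yield, promote→Q0. Q0=[P2,P1] Q1=[] Q2=[]
t=22-24: P2@Q0 runs 2, rem=4, I/O yield, promote→Q0. Q0=[P1,P2] Q1=[] Q2=[]
t=24-26: P1@Q0 runs 2, rem=2, I/O yield, promote→Q0. Q0=[P2,P1] Q1=[] Q2=[]
t=26-28: P2@Q0 runs 2, rem=2, I/O yield, promote→Q0. Q0=[P1,P2] Q1=[] Q2=[]
t=28-30: P1@Q0 runs 2, rem=0, completes. Q0=[P2] Q1=[] Q2=[]
t=30-32: P2@Q0 runs 2, rem=0, completes. Q0=[] Q1=[] Q2=[]

Answer: P3,P1,P2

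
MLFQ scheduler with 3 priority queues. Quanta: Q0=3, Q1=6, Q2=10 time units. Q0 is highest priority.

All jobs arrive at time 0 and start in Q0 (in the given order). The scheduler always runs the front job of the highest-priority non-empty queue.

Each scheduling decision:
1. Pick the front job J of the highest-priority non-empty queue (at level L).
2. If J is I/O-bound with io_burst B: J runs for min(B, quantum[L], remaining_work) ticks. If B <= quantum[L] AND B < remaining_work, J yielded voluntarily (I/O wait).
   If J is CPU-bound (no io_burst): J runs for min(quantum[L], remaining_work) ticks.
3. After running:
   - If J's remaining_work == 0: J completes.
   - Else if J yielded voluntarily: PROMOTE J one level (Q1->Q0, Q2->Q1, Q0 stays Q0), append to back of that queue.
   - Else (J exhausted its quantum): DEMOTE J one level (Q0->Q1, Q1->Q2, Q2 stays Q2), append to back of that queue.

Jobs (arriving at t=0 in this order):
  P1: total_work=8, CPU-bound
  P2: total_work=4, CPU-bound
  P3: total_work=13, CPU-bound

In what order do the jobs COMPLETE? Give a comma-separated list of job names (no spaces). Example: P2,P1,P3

t=0-3: P1@Q0 runs 3, rem=5, quantum used, demote→Q1. Q0=[P2,P3] Q1=[P1] Q2=[]
t=3-6: P2@Q0 runs 3, rem=1, quantum used, demote→Q1. Q0=[P3] Q1=[P1,P2] Q2=[]
t=6-9: P3@Q0 runs 3, rem=10, quantum used, demote→Q1. Q0=[] Q1=[P1,P2,P3] Q2=[]
t=9-14: P1@Q1 runs 5, rem=0, completes. Q0=[] Q1=[P2,P3] Q2=[]
t=14-15: P2@Q1 runs 1, rem=0, completes. Q0=[] Q1=[P3] Q2=[]
t=15-21: P3@Q1 runs 6, rem=4, quantum used, demote→Q2. Q0=[] Q1=[] Q2=[P3]
t=21-25: P3@Q2 runs 4, rem=0, completes. Q0=[] Q1=[] Q2=[]

Answer: P1,P2,P3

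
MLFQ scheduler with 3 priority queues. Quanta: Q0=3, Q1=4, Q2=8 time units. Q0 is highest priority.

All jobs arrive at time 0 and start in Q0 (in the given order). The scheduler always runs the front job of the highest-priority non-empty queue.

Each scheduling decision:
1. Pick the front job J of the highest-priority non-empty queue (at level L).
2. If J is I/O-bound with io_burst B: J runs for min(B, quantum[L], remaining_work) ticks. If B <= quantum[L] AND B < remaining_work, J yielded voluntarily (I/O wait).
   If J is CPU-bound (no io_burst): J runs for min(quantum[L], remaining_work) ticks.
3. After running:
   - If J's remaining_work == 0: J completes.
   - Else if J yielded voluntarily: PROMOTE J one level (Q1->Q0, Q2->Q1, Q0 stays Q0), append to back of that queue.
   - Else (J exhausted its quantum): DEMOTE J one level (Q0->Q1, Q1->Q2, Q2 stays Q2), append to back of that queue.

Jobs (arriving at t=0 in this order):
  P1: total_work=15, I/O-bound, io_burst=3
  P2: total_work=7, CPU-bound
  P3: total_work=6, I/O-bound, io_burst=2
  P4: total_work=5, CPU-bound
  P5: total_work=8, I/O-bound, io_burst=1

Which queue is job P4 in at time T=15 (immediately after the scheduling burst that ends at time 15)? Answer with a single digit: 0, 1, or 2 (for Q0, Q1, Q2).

Answer: 1

Derivation:
t=0-3: P1@Q0 runs 3, rem=12, I/O yield, promote→Q0. Q0=[P2,P3,P4,P5,P1] Q1=[] Q2=[]
t=3-6: P2@Q0 runs 3, rem=4, quantum used, demote→Q1. Q0=[P3,P4,P5,P1] Q1=[P2] Q2=[]
t=6-8: P3@Q0 runs 2, rem=4, I/O yield, promote→Q0. Q0=[P4,P5,P1,P3] Q1=[P2] Q2=[]
t=8-11: P4@Q0 runs 3, rem=2, quantum used, demote→Q1. Q0=[P5,P1,P3] Q1=[P2,P4] Q2=[]
t=11-12: P5@Q0 runs 1, rem=7, I/O yield, promote→Q0. Q0=[P1,P3,P5] Q1=[P2,P4] Q2=[]
t=12-15: P1@Q0 runs 3, rem=9, I/O yield, promote→Q0. Q0=[P3,P5,P1] Q1=[P2,P4] Q2=[]
t=15-17: P3@Q0 runs 2, rem=2, I/O yield, promote→Q0. Q0=[P5,P1,P3] Q1=[P2,P4] Q2=[]
t=17-18: P5@Q0 runs 1, rem=6, I/O yield, promote→Q0. Q0=[P1,P3,P5] Q1=[P2,P4] Q2=[]
t=18-21: P1@Q0 runs 3, rem=6, I/O yield, promote→Q0. Q0=[P3,P5,P1] Q1=[P2,P4] Q2=[]
t=21-23: P3@Q0 runs 2, rem=0, completes. Q0=[P5,P1] Q1=[P2,P4] Q2=[]
t=23-24: P5@Q0 runs 1, rem=5, I/O yield, promote→Q0. Q0=[P1,P5] Q1=[P2,P4] Q2=[]
t=24-27: P1@Q0 runs 3, rem=3, I/O yield, promote→Q0. Q0=[P5,P1] Q1=[P2,P4] Q2=[]
t=27-28: P5@Q0 runs 1, rem=4, I/O yield, promote→Q0. Q0=[P1,P5] Q1=[P2,P4] Q2=[]
t=28-31: P1@Q0 runs 3, rem=0, completes. Q0=[P5] Q1=[P2,P4] Q2=[]
t=31-32: P5@Q0 runs 1, rem=3, I/O yield, promote→Q0. Q0=[P5] Q1=[P2,P4] Q2=[]
t=32-33: P5@Q0 runs 1, rem=2, I/O yield, promote→Q0. Q0=[P5] Q1=[P2,P4] Q2=[]
t=33-34: P5@Q0 runs 1, rem=1, I/O yield, promote→Q0. Q0=[P5] Q1=[P2,P4] Q2=[]
t=34-35: P5@Q0 runs 1, rem=0, completes. Q0=[] Q1=[P2,P4] Q2=[]
t=35-39: P2@Q1 runs 4, rem=0, completes. Q0=[] Q1=[P4] Q2=[]
t=39-41: P4@Q1 runs 2, rem=0, completes. Q0=[] Q1=[] Q2=[]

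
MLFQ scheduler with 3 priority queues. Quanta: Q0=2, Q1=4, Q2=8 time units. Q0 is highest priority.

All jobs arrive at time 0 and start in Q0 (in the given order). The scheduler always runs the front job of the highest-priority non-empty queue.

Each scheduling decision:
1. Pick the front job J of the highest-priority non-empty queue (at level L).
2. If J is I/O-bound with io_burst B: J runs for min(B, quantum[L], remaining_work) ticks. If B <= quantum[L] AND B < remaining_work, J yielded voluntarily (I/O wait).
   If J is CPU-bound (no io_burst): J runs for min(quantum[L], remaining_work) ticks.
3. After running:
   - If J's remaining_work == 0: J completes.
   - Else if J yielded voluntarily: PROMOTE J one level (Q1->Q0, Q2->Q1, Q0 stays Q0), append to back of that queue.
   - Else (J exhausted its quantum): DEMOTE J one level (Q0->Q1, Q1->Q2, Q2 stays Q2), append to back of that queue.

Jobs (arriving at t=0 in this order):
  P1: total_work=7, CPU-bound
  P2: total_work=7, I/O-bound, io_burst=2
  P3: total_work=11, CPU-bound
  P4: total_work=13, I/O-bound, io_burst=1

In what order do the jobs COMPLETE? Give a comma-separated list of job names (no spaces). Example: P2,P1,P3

Answer: P2,P4,P1,P3

Derivation:
t=0-2: P1@Q0 runs 2, rem=5, quantum used, demote→Q1. Q0=[P2,P3,P4] Q1=[P1] Q2=[]
t=2-4: P2@Q0 runs 2, rem=5, I/O yield, promote→Q0. Q0=[P3,P4,P2] Q1=[P1] Q2=[]
t=4-6: P3@Q0 runs 2, rem=9, quantum used, demote→Q1. Q0=[P4,P2] Q1=[P1,P3] Q2=[]
t=6-7: P4@Q0 runs 1, rem=12, I/O yield, promote→Q0. Q0=[P2,P4] Q1=[P1,P3] Q2=[]
t=7-9: P2@Q0 runs 2, rem=3, I/O yield, promote→Q0. Q0=[P4,P2] Q1=[P1,P3] Q2=[]
t=9-10: P4@Q0 runs 1, rem=11, I/O yield, promote→Q0. Q0=[P2,P4] Q1=[P1,P3] Q2=[]
t=10-12: P2@Q0 runs 2, rem=1, I/O yield, promote→Q0. Q0=[P4,P2] Q1=[P1,P3] Q2=[]
t=12-13: P4@Q0 runs 1, rem=10, I/O yield, promote→Q0. Q0=[P2,P4] Q1=[P1,P3] Q2=[]
t=13-14: P2@Q0 runs 1, rem=0, completes. Q0=[P4] Q1=[P1,P3] Q2=[]
t=14-15: P4@Q0 runs 1, rem=9, I/O yield, promote→Q0. Q0=[P4] Q1=[P1,P3] Q2=[]
t=15-16: P4@Q0 runs 1, rem=8, I/O yield, promote→Q0. Q0=[P4] Q1=[P1,P3] Q2=[]
t=16-17: P4@Q0 runs 1, rem=7, I/O yield, promote→Q0. Q0=[P4] Q1=[P1,P3] Q2=[]
t=17-18: P4@Q0 runs 1, rem=6, I/O yield, promote→Q0. Q0=[P4] Q1=[P1,P3] Q2=[]
t=18-19: P4@Q0 runs 1, rem=5, I/O yield, promote→Q0. Q0=[P4] Q1=[P1,P3] Q2=[]
t=19-20: P4@Q0 runs 1, rem=4, I/O yield, promote→Q0. Q0=[P4] Q1=[P1,P3] Q2=[]
t=20-21: P4@Q0 runs 1, rem=3, I/O yield, promote→Q0. Q0=[P4] Q1=[P1,P3] Q2=[]
t=21-22: P4@Q0 runs 1, rem=2, I/O yield, promote→Q0. Q0=[P4] Q1=[P1,P3] Q2=[]
t=22-23: P4@Q0 runs 1, rem=1, I/O yield, promote→Q0. Q0=[P4] Q1=[P1,P3] Q2=[]
t=23-24: P4@Q0 runs 1, rem=0, completes. Q0=[] Q1=[P1,P3] Q2=[]
t=24-28: P1@Q1 runs 4, rem=1, quantum used, demote→Q2. Q0=[] Q1=[P3] Q2=[P1]
t=28-32: P3@Q1 runs 4, rem=5, quantum used, demote→Q2. Q0=[] Q1=[] Q2=[P1,P3]
t=32-33: P1@Q2 runs 1, rem=0, completes. Q0=[] Q1=[] Q2=[P3]
t=33-38: P3@Q2 runs 5, rem=0, completes. Q0=[] Q1=[] Q2=[]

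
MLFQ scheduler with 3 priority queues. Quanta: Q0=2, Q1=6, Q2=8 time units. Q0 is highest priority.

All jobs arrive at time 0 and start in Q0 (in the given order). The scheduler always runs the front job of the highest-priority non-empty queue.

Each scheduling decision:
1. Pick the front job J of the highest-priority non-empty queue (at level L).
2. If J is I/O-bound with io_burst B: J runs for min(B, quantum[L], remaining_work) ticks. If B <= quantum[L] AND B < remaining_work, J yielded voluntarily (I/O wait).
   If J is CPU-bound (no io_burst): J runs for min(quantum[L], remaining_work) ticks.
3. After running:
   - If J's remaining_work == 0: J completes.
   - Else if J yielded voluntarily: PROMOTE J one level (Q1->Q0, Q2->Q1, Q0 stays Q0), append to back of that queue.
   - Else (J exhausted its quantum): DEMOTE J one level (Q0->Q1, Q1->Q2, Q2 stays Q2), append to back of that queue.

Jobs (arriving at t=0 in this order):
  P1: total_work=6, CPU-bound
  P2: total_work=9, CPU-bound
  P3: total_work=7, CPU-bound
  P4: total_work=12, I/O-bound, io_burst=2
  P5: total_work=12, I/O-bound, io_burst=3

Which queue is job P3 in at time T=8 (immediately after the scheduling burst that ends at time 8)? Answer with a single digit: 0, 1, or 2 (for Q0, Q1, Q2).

t=0-2: P1@Q0 runs 2, rem=4, quantum used, demote→Q1. Q0=[P2,P3,P4,P5] Q1=[P1] Q2=[]
t=2-4: P2@Q0 runs 2, rem=7, quantum used, demote→Q1. Q0=[P3,P4,P5] Q1=[P1,P2] Q2=[]
t=4-6: P3@Q0 runs 2, rem=5, quantum used, demote→Q1. Q0=[P4,P5] Q1=[P1,P2,P3] Q2=[]
t=6-8: P4@Q0 runs 2, rem=10, I/O yield, promote→Q0. Q0=[P5,P4] Q1=[P1,P2,P3] Q2=[]
t=8-10: P5@Q0 runs 2, rem=10, quantum used, demote→Q1. Q0=[P4] Q1=[P1,P2,P3,P5] Q2=[]
t=10-12: P4@Q0 runs 2, rem=8, I/O yield, promote→Q0. Q0=[P4] Q1=[P1,P2,P3,P5] Q2=[]
t=12-14: P4@Q0 runs 2, rem=6, I/O yield, promote→Q0. Q0=[P4] Q1=[P1,P2,P3,P5] Q2=[]
t=14-16: P4@Q0 runs 2, rem=4, I/O yield, promote→Q0. Q0=[P4] Q1=[P1,P2,P3,P5] Q2=[]
t=16-18: P4@Q0 runs 2, rem=2, I/O yield, promote→Q0. Q0=[P4] Q1=[P1,P2,P3,P5] Q2=[]
t=18-20: P4@Q0 runs 2, rem=0, completes. Q0=[] Q1=[P1,P2,P3,P5] Q2=[]
t=20-24: P1@Q1 runs 4, rem=0, completes. Q0=[] Q1=[P2,P3,P5] Q2=[]
t=24-30: P2@Q1 runs 6, rem=1, quantum used, demote→Q2. Q0=[] Q1=[P3,P5] Q2=[P2]
t=30-35: P3@Q1 runs 5, rem=0, completes. Q0=[] Q1=[P5] Q2=[P2]
t=35-38: P5@Q1 runs 3, rem=7, I/O yield, promote→Q0. Q0=[P5] Q1=[] Q2=[P2]
t=38-40: P5@Q0 runs 2, rem=5, quantum used, demote→Q1. Q0=[] Q1=[P5] Q2=[P2]
t=40-43: P5@Q1 runs 3, rem=2, I/O yield, promote→Q0. Q0=[P5] Q1=[] Q2=[P2]
t=43-45: P5@Q0 runs 2, rem=0, completes. Q0=[] Q1=[] Q2=[P2]
t=45-46: P2@Q2 runs 1, rem=0, completes. Q0=[] Q1=[] Q2=[]

Answer: 1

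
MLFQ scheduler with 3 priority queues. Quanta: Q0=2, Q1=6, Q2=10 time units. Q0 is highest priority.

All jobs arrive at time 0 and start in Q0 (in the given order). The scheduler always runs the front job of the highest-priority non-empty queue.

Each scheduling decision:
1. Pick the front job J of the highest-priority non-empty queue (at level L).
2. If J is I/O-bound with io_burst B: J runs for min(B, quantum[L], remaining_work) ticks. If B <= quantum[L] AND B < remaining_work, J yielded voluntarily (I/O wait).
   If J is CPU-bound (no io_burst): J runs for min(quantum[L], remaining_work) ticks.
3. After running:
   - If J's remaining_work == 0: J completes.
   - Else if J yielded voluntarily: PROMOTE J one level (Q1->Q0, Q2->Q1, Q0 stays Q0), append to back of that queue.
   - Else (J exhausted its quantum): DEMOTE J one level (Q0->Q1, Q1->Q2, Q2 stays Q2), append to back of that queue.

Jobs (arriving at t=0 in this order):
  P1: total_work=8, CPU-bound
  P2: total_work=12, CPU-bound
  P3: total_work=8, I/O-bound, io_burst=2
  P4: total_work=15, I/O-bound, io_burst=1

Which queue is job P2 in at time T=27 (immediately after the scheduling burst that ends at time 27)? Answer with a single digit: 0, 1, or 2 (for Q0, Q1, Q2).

t=0-2: P1@Q0 runs 2, rem=6, quantum used, demote→Q1. Q0=[P2,P3,P4] Q1=[P1] Q2=[]
t=2-4: P2@Q0 runs 2, rem=10, quantum used, demote→Q1. Q0=[P3,P4] Q1=[P1,P2] Q2=[]
t=4-6: P3@Q0 runs 2, rem=6, I/O yield, promote→Q0. Q0=[P4,P3] Q1=[P1,P2] Q2=[]
t=6-7: P4@Q0 runs 1, rem=14, I/O yield, promote→Q0. Q0=[P3,P4] Q1=[P1,P2] Q2=[]
t=7-9: P3@Q0 runs 2, rem=4, I/O yield, promote→Q0. Q0=[P4,P3] Q1=[P1,P2] Q2=[]
t=9-10: P4@Q0 runs 1, rem=13, I/O yield, promote→Q0. Q0=[P3,P4] Q1=[P1,P2] Q2=[]
t=10-12: P3@Q0 runs 2, rem=2, I/O yield, promote→Q0. Q0=[P4,P3] Q1=[P1,P2] Q2=[]
t=12-13: P4@Q0 runs 1, rem=12, I/O yield, promote→Q0. Q0=[P3,P4] Q1=[P1,P2] Q2=[]
t=13-15: P3@Q0 runs 2, rem=0, completes. Q0=[P4] Q1=[P1,P2] Q2=[]
t=15-16: P4@Q0 runs 1, rem=11, I/O yield, promote→Q0. Q0=[P4] Q1=[P1,P2] Q2=[]
t=16-17: P4@Q0 runs 1, rem=10, I/O yield, promote→Q0. Q0=[P4] Q1=[P1,P2] Q2=[]
t=17-18: P4@Q0 runs 1, rem=9, I/O yield, promote→Q0. Q0=[P4] Q1=[P1,P2] Q2=[]
t=18-19: P4@Q0 runs 1, rem=8, I/O yield, promote→Q0. Q0=[P4] Q1=[P1,P2] Q2=[]
t=19-20: P4@Q0 runs 1, rem=7, I/O yield, promote→Q0. Q0=[P4] Q1=[P1,P2] Q2=[]
t=20-21: P4@Q0 runs 1, rem=6, I/O yield, promote→Q0. Q0=[P4] Q1=[P1,P2] Q2=[]
t=21-22: P4@Q0 runs 1, rem=5, I/O yield, promote→Q0. Q0=[P4] Q1=[P1,P2] Q2=[]
t=22-23: P4@Q0 runs 1, rem=4, I/O yield, promote→Q0. Q0=[P4] Q1=[P1,P2] Q2=[]
t=23-24: P4@Q0 runs 1, rem=3, I/O yield, promote→Q0. Q0=[P4] Q1=[P1,P2] Q2=[]
t=24-25: P4@Q0 runs 1, rem=2, I/O yield, promote→Q0. Q0=[P4] Q1=[P1,P2] Q2=[]
t=25-26: P4@Q0 runs 1, rem=1, I/O yield, promote→Q0. Q0=[P4] Q1=[P1,P2] Q2=[]
t=26-27: P4@Q0 runs 1, rem=0, completes. Q0=[] Q1=[P1,P2] Q2=[]
t=27-33: P1@Q1 runs 6, rem=0, completes. Q0=[] Q1=[P2] Q2=[]
t=33-39: P2@Q1 runs 6, rem=4, quantum used, demote→Q2. Q0=[] Q1=[] Q2=[P2]
t=39-43: P2@Q2 runs 4, rem=0, completes. Q0=[] Q1=[] Q2=[]

Answer: 1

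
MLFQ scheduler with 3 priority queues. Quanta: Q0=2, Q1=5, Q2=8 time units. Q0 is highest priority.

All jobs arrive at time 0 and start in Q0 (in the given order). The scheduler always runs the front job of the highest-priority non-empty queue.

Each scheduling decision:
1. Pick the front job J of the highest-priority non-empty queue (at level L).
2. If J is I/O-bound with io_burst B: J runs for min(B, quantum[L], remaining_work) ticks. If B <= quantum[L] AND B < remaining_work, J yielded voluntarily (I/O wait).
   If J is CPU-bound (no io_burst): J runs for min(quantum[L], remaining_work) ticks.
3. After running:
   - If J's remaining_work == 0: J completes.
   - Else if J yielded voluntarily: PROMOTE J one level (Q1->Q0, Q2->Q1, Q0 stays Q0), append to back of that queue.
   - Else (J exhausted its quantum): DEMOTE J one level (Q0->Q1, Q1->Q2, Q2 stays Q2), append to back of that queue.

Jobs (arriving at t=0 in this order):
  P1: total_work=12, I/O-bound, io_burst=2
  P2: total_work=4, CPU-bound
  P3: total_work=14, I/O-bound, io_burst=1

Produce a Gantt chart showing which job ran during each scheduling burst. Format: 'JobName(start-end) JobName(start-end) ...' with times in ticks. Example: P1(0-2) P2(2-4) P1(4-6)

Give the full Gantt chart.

t=0-2: P1@Q0 runs 2, rem=10, I/O yield, promote→Q0. Q0=[P2,P3,P1] Q1=[] Q2=[]
t=2-4: P2@Q0 runs 2, rem=2, quantum used, demote→Q1. Q0=[P3,P1] Q1=[P2] Q2=[]
t=4-5: P3@Q0 runs 1, rem=13, I/O yield, promote→Q0. Q0=[P1,P3] Q1=[P2] Q2=[]
t=5-7: P1@Q0 runs 2, rem=8, I/O yield, promote→Q0. Q0=[P3,P1] Q1=[P2] Q2=[]
t=7-8: P3@Q0 runs 1, rem=12, I/O yield, promote→Q0. Q0=[P1,P3] Q1=[P2] Q2=[]
t=8-10: P1@Q0 runs 2, rem=6, I/O yield, promote→Q0. Q0=[P3,P1] Q1=[P2] Q2=[]
t=10-11: P3@Q0 runs 1, rem=11, I/O yield, promote→Q0. Q0=[P1,P3] Q1=[P2] Q2=[]
t=11-13: P1@Q0 runs 2, rem=4, I/O yield, promote→Q0. Q0=[P3,P1] Q1=[P2] Q2=[]
t=13-14: P3@Q0 runs 1, rem=10, I/O yield, promote→Q0. Q0=[P1,P3] Q1=[P2] Q2=[]
t=14-16: P1@Q0 runs 2, rem=2, I/O yield, promote→Q0. Q0=[P3,P1] Q1=[P2] Q2=[]
t=16-17: P3@Q0 runs 1, rem=9, I/O yield, promote→Q0. Q0=[P1,P3] Q1=[P2] Q2=[]
t=17-19: P1@Q0 runs 2, rem=0, completes. Q0=[P3] Q1=[P2] Q2=[]
t=19-20: P3@Q0 runs 1, rem=8, I/O yield, promote→Q0. Q0=[P3] Q1=[P2] Q2=[]
t=20-21: P3@Q0 runs 1, rem=7, I/O yield, promote→Q0. Q0=[P3] Q1=[P2] Q2=[]
t=21-22: P3@Q0 runs 1, rem=6, I/O yield, promote→Q0. Q0=[P3] Q1=[P2] Q2=[]
t=22-23: P3@Q0 runs 1, rem=5, I/O yield, promote→Q0. Q0=[P3] Q1=[P2] Q2=[]
t=23-24: P3@Q0 runs 1, rem=4, I/O yield, promote→Q0. Q0=[P3] Q1=[P2] Q2=[]
t=24-25: P3@Q0 runs 1, rem=3, I/O yield, promote→Q0. Q0=[P3] Q1=[P2] Q2=[]
t=25-26: P3@Q0 runs 1, rem=2, I/O yield, promote→Q0. Q0=[P3] Q1=[P2] Q2=[]
t=26-27: P3@Q0 runs 1, rem=1, I/O yield, promote→Q0. Q0=[P3] Q1=[P2] Q2=[]
t=27-28: P3@Q0 runs 1, rem=0, completes. Q0=[] Q1=[P2] Q2=[]
t=28-30: P2@Q1 runs 2, rem=0, completes. Q0=[] Q1=[] Q2=[]

Answer: P1(0-2) P2(2-4) P3(4-5) P1(5-7) P3(7-8) P1(8-10) P3(10-11) P1(11-13) P3(13-14) P1(14-16) P3(16-17) P1(17-19) P3(19-20) P3(20-21) P3(21-22) P3(22-23) P3(23-24) P3(24-25) P3(25-26) P3(26-27) P3(27-28) P2(28-30)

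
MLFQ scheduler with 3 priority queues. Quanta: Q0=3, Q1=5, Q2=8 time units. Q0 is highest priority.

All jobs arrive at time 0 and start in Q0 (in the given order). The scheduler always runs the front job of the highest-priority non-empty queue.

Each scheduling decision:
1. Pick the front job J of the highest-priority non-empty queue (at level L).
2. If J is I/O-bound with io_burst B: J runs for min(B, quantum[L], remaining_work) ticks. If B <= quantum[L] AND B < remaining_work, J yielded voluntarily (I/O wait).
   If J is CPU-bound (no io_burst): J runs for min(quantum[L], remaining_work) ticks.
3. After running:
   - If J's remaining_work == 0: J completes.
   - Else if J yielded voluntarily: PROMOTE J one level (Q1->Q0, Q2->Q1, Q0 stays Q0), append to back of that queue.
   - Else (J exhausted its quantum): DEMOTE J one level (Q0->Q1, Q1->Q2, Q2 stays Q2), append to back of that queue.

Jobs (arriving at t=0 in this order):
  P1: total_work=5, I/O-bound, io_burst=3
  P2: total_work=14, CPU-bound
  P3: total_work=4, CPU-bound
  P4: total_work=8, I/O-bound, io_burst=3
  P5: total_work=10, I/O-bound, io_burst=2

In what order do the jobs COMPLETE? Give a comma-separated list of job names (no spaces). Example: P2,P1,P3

t=0-3: P1@Q0 runs 3, rem=2, I/O yield, promote→Q0. Q0=[P2,P3,P4,P5,P1] Q1=[] Q2=[]
t=3-6: P2@Q0 runs 3, rem=11, quantum used, demote→Q1. Q0=[P3,P4,P5,P1] Q1=[P2] Q2=[]
t=6-9: P3@Q0 runs 3, rem=1, quantum used, demote→Q1. Q0=[P4,P5,P1] Q1=[P2,P3] Q2=[]
t=9-12: P4@Q0 runs 3, rem=5, I/O yield, promote→Q0. Q0=[P5,P1,P4] Q1=[P2,P3] Q2=[]
t=12-14: P5@Q0 runs 2, rem=8, I/O yield, promote→Q0. Q0=[P1,P4,P5] Q1=[P2,P3] Q2=[]
t=14-16: P1@Q0 runs 2, rem=0, completes. Q0=[P4,P5] Q1=[P2,P3] Q2=[]
t=16-19: P4@Q0 runs 3, rem=2, I/O yield, promote→Q0. Q0=[P5,P4] Q1=[P2,P3] Q2=[]
t=19-21: P5@Q0 runs 2, rem=6, I/O yield, promote→Q0. Q0=[P4,P5] Q1=[P2,P3] Q2=[]
t=21-23: P4@Q0 runs 2, rem=0, completes. Q0=[P5] Q1=[P2,P3] Q2=[]
t=23-25: P5@Q0 runs 2, rem=4, I/O yield, promote→Q0. Q0=[P5] Q1=[P2,P3] Q2=[]
t=25-27: P5@Q0 runs 2, rem=2, I/O yield, promote→Q0. Q0=[P5] Q1=[P2,P3] Q2=[]
t=27-29: P5@Q0 runs 2, rem=0, completes. Q0=[] Q1=[P2,P3] Q2=[]
t=29-34: P2@Q1 runs 5, rem=6, quantum used, demote→Q2. Q0=[] Q1=[P3] Q2=[P2]
t=34-35: P3@Q1 runs 1, rem=0, completes. Q0=[] Q1=[] Q2=[P2]
t=35-41: P2@Q2 runs 6, rem=0, completes. Q0=[] Q1=[] Q2=[]

Answer: P1,P4,P5,P3,P2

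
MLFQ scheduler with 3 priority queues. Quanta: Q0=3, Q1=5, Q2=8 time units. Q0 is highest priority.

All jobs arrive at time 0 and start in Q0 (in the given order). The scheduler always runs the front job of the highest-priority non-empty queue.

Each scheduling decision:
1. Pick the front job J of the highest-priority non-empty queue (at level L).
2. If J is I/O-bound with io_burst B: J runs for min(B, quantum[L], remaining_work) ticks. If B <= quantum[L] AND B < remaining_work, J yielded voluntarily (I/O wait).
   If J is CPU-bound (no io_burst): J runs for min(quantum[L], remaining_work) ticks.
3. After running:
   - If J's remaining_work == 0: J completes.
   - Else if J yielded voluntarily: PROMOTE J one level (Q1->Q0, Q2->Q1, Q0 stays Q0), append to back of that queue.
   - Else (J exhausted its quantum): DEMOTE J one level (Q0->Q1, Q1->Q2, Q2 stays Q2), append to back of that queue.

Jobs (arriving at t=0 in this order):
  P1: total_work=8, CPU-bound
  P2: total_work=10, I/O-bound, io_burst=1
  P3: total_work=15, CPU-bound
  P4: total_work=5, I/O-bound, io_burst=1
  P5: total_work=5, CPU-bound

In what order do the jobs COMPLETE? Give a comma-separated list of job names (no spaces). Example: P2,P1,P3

Answer: P4,P2,P1,P5,P3

Derivation:
t=0-3: P1@Q0 runs 3, rem=5, quantum used, demote→Q1. Q0=[P2,P3,P4,P5] Q1=[P1] Q2=[]
t=3-4: P2@Q0 runs 1, rem=9, I/O yield, promote→Q0. Q0=[P3,P4,P5,P2] Q1=[P1] Q2=[]
t=4-7: P3@Q0 runs 3, rem=12, quantum used, demote→Q1. Q0=[P4,P5,P2] Q1=[P1,P3] Q2=[]
t=7-8: P4@Q0 runs 1, rem=4, I/O yield, promote→Q0. Q0=[P5,P2,P4] Q1=[P1,P3] Q2=[]
t=8-11: P5@Q0 runs 3, rem=2, quantum used, demote→Q1. Q0=[P2,P4] Q1=[P1,P3,P5] Q2=[]
t=11-12: P2@Q0 runs 1, rem=8, I/O yield, promote→Q0. Q0=[P4,P2] Q1=[P1,P3,P5] Q2=[]
t=12-13: P4@Q0 runs 1, rem=3, I/O yield, promote→Q0. Q0=[P2,P4] Q1=[P1,P3,P5] Q2=[]
t=13-14: P2@Q0 runs 1, rem=7, I/O yield, promote→Q0. Q0=[P4,P2] Q1=[P1,P3,P5] Q2=[]
t=14-15: P4@Q0 runs 1, rem=2, I/O yield, promote→Q0. Q0=[P2,P4] Q1=[P1,P3,P5] Q2=[]
t=15-16: P2@Q0 runs 1, rem=6, I/O yield, promote→Q0. Q0=[P4,P2] Q1=[P1,P3,P5] Q2=[]
t=16-17: P4@Q0 runs 1, rem=1, I/O yield, promote→Q0. Q0=[P2,P4] Q1=[P1,P3,P5] Q2=[]
t=17-18: P2@Q0 runs 1, rem=5, I/O yield, promote→Q0. Q0=[P4,P2] Q1=[P1,P3,P5] Q2=[]
t=18-19: P4@Q0 runs 1, rem=0, completes. Q0=[P2] Q1=[P1,P3,P5] Q2=[]
t=19-20: P2@Q0 runs 1, rem=4, I/O yield, promote→Q0. Q0=[P2] Q1=[P1,P3,P5] Q2=[]
t=20-21: P2@Q0 runs 1, rem=3, I/O yield, promote→Q0. Q0=[P2] Q1=[P1,P3,P5] Q2=[]
t=21-22: P2@Q0 runs 1, rem=2, I/O yield, promote→Q0. Q0=[P2] Q1=[P1,P3,P5] Q2=[]
t=22-23: P2@Q0 runs 1, rem=1, I/O yield, promote→Q0. Q0=[P2] Q1=[P1,P3,P5] Q2=[]
t=23-24: P2@Q0 runs 1, rem=0, completes. Q0=[] Q1=[P1,P3,P5] Q2=[]
t=24-29: P1@Q1 runs 5, rem=0, completes. Q0=[] Q1=[P3,P5] Q2=[]
t=29-34: P3@Q1 runs 5, rem=7, quantum used, demote→Q2. Q0=[] Q1=[P5] Q2=[P3]
t=34-36: P5@Q1 runs 2, rem=0, completes. Q0=[] Q1=[] Q2=[P3]
t=36-43: P3@Q2 runs 7, rem=0, completes. Q0=[] Q1=[] Q2=[]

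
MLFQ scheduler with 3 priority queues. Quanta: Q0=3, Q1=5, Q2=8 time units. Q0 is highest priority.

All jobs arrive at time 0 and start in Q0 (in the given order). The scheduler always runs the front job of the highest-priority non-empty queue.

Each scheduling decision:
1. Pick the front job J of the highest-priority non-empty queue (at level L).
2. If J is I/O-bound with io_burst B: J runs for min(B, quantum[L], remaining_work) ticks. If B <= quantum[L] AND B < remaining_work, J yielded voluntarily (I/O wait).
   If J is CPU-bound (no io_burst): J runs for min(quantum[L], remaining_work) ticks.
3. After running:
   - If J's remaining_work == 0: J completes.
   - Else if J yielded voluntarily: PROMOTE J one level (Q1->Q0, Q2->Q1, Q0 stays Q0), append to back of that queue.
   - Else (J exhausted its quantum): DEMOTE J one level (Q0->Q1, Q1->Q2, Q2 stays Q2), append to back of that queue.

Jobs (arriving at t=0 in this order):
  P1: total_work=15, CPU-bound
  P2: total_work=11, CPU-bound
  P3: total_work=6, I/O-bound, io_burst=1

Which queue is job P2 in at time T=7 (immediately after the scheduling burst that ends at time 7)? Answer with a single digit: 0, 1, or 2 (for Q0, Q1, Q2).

Answer: 1

Derivation:
t=0-3: P1@Q0 runs 3, rem=12, quantum used, demote→Q1. Q0=[P2,P3] Q1=[P1] Q2=[]
t=3-6: P2@Q0 runs 3, rem=8, quantum used, demote→Q1. Q0=[P3] Q1=[P1,P2] Q2=[]
t=6-7: P3@Q0 runs 1, rem=5, I/O yield, promote→Q0. Q0=[P3] Q1=[P1,P2] Q2=[]
t=7-8: P3@Q0 runs 1, rem=4, I/O yield, promote→Q0. Q0=[P3] Q1=[P1,P2] Q2=[]
t=8-9: P3@Q0 runs 1, rem=3, I/O yield, promote→Q0. Q0=[P3] Q1=[P1,P2] Q2=[]
t=9-10: P3@Q0 runs 1, rem=2, I/O yield, promote→Q0. Q0=[P3] Q1=[P1,P2] Q2=[]
t=10-11: P3@Q0 runs 1, rem=1, I/O yield, promote→Q0. Q0=[P3] Q1=[P1,P2] Q2=[]
t=11-12: P3@Q0 runs 1, rem=0, completes. Q0=[] Q1=[P1,P2] Q2=[]
t=12-17: P1@Q1 runs 5, rem=7, quantum used, demote→Q2. Q0=[] Q1=[P2] Q2=[P1]
t=17-22: P2@Q1 runs 5, rem=3, quantum used, demote→Q2. Q0=[] Q1=[] Q2=[P1,P2]
t=22-29: P1@Q2 runs 7, rem=0, completes. Q0=[] Q1=[] Q2=[P2]
t=29-32: P2@Q2 runs 3, rem=0, completes. Q0=[] Q1=[] Q2=[]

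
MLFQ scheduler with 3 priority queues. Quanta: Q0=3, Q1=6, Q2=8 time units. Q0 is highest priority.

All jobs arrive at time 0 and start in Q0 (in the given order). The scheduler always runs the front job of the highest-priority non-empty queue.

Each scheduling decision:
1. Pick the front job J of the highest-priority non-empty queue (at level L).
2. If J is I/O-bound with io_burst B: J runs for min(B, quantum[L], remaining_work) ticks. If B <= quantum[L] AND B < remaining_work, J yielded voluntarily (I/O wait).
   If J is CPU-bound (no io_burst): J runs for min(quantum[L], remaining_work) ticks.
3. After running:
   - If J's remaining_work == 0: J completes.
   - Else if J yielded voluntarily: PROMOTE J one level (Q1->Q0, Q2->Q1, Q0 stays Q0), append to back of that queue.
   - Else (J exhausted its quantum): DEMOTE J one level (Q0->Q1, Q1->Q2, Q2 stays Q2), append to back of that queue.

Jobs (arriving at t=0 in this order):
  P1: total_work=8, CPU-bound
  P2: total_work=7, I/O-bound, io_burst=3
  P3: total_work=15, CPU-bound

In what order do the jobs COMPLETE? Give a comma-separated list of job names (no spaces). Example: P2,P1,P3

Answer: P2,P1,P3

Derivation:
t=0-3: P1@Q0 runs 3, rem=5, quantum used, demote→Q1. Q0=[P2,P3] Q1=[P1] Q2=[]
t=3-6: P2@Q0 runs 3, rem=4, I/O yield, promote→Q0. Q0=[P3,P2] Q1=[P1] Q2=[]
t=6-9: P3@Q0 runs 3, rem=12, quantum used, demote→Q1. Q0=[P2] Q1=[P1,P3] Q2=[]
t=9-12: P2@Q0 runs 3, rem=1, I/O yield, promote→Q0. Q0=[P2] Q1=[P1,P3] Q2=[]
t=12-13: P2@Q0 runs 1, rem=0, completes. Q0=[] Q1=[P1,P3] Q2=[]
t=13-18: P1@Q1 runs 5, rem=0, completes. Q0=[] Q1=[P3] Q2=[]
t=18-24: P3@Q1 runs 6, rem=6, quantum used, demote→Q2. Q0=[] Q1=[] Q2=[P3]
t=24-30: P3@Q2 runs 6, rem=0, completes. Q0=[] Q1=[] Q2=[]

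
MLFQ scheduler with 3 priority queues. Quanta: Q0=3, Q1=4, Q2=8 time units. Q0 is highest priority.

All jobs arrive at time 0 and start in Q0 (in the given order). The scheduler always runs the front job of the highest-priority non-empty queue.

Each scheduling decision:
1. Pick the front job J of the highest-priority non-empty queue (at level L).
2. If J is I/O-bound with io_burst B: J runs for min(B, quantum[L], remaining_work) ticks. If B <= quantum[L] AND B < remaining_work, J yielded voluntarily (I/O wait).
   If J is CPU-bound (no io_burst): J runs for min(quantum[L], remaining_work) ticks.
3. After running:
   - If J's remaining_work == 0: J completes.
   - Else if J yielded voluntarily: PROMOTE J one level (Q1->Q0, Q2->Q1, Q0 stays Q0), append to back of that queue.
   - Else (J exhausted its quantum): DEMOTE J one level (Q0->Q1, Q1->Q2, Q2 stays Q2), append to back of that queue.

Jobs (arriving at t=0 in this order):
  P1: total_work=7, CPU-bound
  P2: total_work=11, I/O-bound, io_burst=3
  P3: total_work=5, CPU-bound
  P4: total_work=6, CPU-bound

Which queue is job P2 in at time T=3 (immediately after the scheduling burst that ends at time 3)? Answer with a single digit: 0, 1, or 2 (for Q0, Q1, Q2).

Answer: 0

Derivation:
t=0-3: P1@Q0 runs 3, rem=4, quantum used, demote→Q1. Q0=[P2,P3,P4] Q1=[P1] Q2=[]
t=3-6: P2@Q0 runs 3, rem=8, I/O yield, promote→Q0. Q0=[P3,P4,P2] Q1=[P1] Q2=[]
t=6-9: P3@Q0 runs 3, rem=2, quantum used, demote→Q1. Q0=[P4,P2] Q1=[P1,P3] Q2=[]
t=9-12: P4@Q0 runs 3, rem=3, quantum used, demote→Q1. Q0=[P2] Q1=[P1,P3,P4] Q2=[]
t=12-15: P2@Q0 runs 3, rem=5, I/O yield, promote→Q0. Q0=[P2] Q1=[P1,P3,P4] Q2=[]
t=15-18: P2@Q0 runs 3, rem=2, I/O yield, promote→Q0. Q0=[P2] Q1=[P1,P3,P4] Q2=[]
t=18-20: P2@Q0 runs 2, rem=0, completes. Q0=[] Q1=[P1,P3,P4] Q2=[]
t=20-24: P1@Q1 runs 4, rem=0, completes. Q0=[] Q1=[P3,P4] Q2=[]
t=24-26: P3@Q1 runs 2, rem=0, completes. Q0=[] Q1=[P4] Q2=[]
t=26-29: P4@Q1 runs 3, rem=0, completes. Q0=[] Q1=[] Q2=[]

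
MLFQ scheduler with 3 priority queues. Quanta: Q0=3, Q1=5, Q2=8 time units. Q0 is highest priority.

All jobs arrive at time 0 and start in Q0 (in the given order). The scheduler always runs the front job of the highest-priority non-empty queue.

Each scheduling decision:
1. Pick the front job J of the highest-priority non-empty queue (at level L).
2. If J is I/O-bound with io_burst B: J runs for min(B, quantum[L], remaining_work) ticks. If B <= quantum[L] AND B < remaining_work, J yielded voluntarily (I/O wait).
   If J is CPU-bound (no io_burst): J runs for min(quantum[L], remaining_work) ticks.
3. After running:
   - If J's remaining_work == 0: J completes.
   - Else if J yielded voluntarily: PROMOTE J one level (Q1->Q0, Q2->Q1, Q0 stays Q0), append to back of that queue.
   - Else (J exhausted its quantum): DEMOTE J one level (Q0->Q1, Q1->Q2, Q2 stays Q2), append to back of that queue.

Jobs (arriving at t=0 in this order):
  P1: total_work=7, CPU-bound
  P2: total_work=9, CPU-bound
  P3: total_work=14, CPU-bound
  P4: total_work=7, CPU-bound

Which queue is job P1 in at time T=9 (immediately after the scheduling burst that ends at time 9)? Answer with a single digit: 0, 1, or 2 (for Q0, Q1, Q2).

Answer: 1

Derivation:
t=0-3: P1@Q0 runs 3, rem=4, quantum used, demote→Q1. Q0=[P2,P3,P4] Q1=[P1] Q2=[]
t=3-6: P2@Q0 runs 3, rem=6, quantum used, demote→Q1. Q0=[P3,P4] Q1=[P1,P2] Q2=[]
t=6-9: P3@Q0 runs 3, rem=11, quantum used, demote→Q1. Q0=[P4] Q1=[P1,P2,P3] Q2=[]
t=9-12: P4@Q0 runs 3, rem=4, quantum used, demote→Q1. Q0=[] Q1=[P1,P2,P3,P4] Q2=[]
t=12-16: P1@Q1 runs 4, rem=0, completes. Q0=[] Q1=[P2,P3,P4] Q2=[]
t=16-21: P2@Q1 runs 5, rem=1, quantum used, demote→Q2. Q0=[] Q1=[P3,P4] Q2=[P2]
t=21-26: P3@Q1 runs 5, rem=6, quantum used, demote→Q2. Q0=[] Q1=[P4] Q2=[P2,P3]
t=26-30: P4@Q1 runs 4, rem=0, completes. Q0=[] Q1=[] Q2=[P2,P3]
t=30-31: P2@Q2 runs 1, rem=0, completes. Q0=[] Q1=[] Q2=[P3]
t=31-37: P3@Q2 runs 6, rem=0, completes. Q0=[] Q1=[] Q2=[]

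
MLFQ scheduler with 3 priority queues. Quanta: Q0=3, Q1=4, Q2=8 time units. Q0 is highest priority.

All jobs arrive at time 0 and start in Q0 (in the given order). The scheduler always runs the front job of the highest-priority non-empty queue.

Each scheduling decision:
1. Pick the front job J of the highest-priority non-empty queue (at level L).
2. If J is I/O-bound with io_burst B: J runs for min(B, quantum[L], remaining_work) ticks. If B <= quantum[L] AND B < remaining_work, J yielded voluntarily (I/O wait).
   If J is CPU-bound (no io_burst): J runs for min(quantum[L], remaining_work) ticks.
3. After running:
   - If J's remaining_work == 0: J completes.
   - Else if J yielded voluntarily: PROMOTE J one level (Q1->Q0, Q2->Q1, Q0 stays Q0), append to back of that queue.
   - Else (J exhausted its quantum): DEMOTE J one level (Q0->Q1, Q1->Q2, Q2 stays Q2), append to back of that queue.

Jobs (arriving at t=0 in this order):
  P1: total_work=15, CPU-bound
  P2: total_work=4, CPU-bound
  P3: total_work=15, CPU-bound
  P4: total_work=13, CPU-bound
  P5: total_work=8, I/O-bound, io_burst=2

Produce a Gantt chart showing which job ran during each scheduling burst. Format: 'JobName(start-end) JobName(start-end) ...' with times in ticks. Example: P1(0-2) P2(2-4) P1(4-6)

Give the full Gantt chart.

t=0-3: P1@Q0 runs 3, rem=12, quantum used, demote→Q1. Q0=[P2,P3,P4,P5] Q1=[P1] Q2=[]
t=3-6: P2@Q0 runs 3, rem=1, quantum used, demote→Q1. Q0=[P3,P4,P5] Q1=[P1,P2] Q2=[]
t=6-9: P3@Q0 runs 3, rem=12, quantum used, demote→Q1. Q0=[P4,P5] Q1=[P1,P2,P3] Q2=[]
t=9-12: P4@Q0 runs 3, rem=10, quantum used, demote→Q1. Q0=[P5] Q1=[P1,P2,P3,P4] Q2=[]
t=12-14: P5@Q0 runs 2, rem=6, I/O yield, promote→Q0. Q0=[P5] Q1=[P1,P2,P3,P4] Q2=[]
t=14-16: P5@Q0 runs 2, rem=4, I/O yield, promote→Q0. Q0=[P5] Q1=[P1,P2,P3,P4] Q2=[]
t=16-18: P5@Q0 runs 2, rem=2, I/O yield, promote→Q0. Q0=[P5] Q1=[P1,P2,P3,P4] Q2=[]
t=18-20: P5@Q0 runs 2, rem=0, completes. Q0=[] Q1=[P1,P2,P3,P4] Q2=[]
t=20-24: P1@Q1 runs 4, rem=8, quantum used, demote→Q2. Q0=[] Q1=[P2,P3,P4] Q2=[P1]
t=24-25: P2@Q1 runs 1, rem=0, completes. Q0=[] Q1=[P3,P4] Q2=[P1]
t=25-29: P3@Q1 runs 4, rem=8, quantum used, demote→Q2. Q0=[] Q1=[P4] Q2=[P1,P3]
t=29-33: P4@Q1 runs 4, rem=6, quantum used, demote→Q2. Q0=[] Q1=[] Q2=[P1,P3,P4]
t=33-41: P1@Q2 runs 8, rem=0, completes. Q0=[] Q1=[] Q2=[P3,P4]
t=41-49: P3@Q2 runs 8, rem=0, completes. Q0=[] Q1=[] Q2=[P4]
t=49-55: P4@Q2 runs 6, rem=0, completes. Q0=[] Q1=[] Q2=[]

Answer: P1(0-3) P2(3-6) P3(6-9) P4(9-12) P5(12-14) P5(14-16) P5(16-18) P5(18-20) P1(20-24) P2(24-25) P3(25-29) P4(29-33) P1(33-41) P3(41-49) P4(49-55)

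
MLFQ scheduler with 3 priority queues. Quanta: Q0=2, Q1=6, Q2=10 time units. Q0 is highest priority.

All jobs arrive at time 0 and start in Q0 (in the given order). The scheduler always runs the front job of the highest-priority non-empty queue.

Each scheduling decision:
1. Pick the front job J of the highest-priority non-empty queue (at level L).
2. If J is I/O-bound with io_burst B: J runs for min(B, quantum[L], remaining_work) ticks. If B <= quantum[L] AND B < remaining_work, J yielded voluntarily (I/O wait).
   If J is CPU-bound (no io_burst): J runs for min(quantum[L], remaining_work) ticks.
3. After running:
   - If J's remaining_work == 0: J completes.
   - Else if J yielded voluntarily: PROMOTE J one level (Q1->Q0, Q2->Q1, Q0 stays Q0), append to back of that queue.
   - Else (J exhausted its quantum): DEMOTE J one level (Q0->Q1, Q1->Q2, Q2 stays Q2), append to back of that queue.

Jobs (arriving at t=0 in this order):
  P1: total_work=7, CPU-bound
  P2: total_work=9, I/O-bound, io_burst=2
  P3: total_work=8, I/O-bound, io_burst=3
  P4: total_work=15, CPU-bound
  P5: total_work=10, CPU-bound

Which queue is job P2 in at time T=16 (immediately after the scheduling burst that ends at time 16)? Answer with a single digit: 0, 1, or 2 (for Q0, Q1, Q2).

Answer: 0

Derivation:
t=0-2: P1@Q0 runs 2, rem=5, quantum used, demote→Q1. Q0=[P2,P3,P4,P5] Q1=[P1] Q2=[]
t=2-4: P2@Q0 runs 2, rem=7, I/O yield, promote→Q0. Q0=[P3,P4,P5,P2] Q1=[P1] Q2=[]
t=4-6: P3@Q0 runs 2, rem=6, quantum used, demote→Q1. Q0=[P4,P5,P2] Q1=[P1,P3] Q2=[]
t=6-8: P4@Q0 runs 2, rem=13, quantum used, demote→Q1. Q0=[P5,P2] Q1=[P1,P3,P4] Q2=[]
t=8-10: P5@Q0 runs 2, rem=8, quantum used, demote→Q1. Q0=[P2] Q1=[P1,P3,P4,P5] Q2=[]
t=10-12: P2@Q0 runs 2, rem=5, I/O yield, promote→Q0. Q0=[P2] Q1=[P1,P3,P4,P5] Q2=[]
t=12-14: P2@Q0 runs 2, rem=3, I/O yield, promote→Q0. Q0=[P2] Q1=[P1,P3,P4,P5] Q2=[]
t=14-16: P2@Q0 runs 2, rem=1, I/O yield, promote→Q0. Q0=[P2] Q1=[P1,P3,P4,P5] Q2=[]
t=16-17: P2@Q0 runs 1, rem=0, completes. Q0=[] Q1=[P1,P3,P4,P5] Q2=[]
t=17-22: P1@Q1 runs 5, rem=0, completes. Q0=[] Q1=[P3,P4,P5] Q2=[]
t=22-25: P3@Q1 runs 3, rem=3, I/O yield, promote→Q0. Q0=[P3] Q1=[P4,P5] Q2=[]
t=25-27: P3@Q0 runs 2, rem=1, quantum used, demote→Q1. Q0=[] Q1=[P4,P5,P3] Q2=[]
t=27-33: P4@Q1 runs 6, rem=7, quantum used, demote→Q2. Q0=[] Q1=[P5,P3] Q2=[P4]
t=33-39: P5@Q1 runs 6, rem=2, quantum used, demote→Q2. Q0=[] Q1=[P3] Q2=[P4,P5]
t=39-40: P3@Q1 runs 1, rem=0, completes. Q0=[] Q1=[] Q2=[P4,P5]
t=40-47: P4@Q2 runs 7, rem=0, completes. Q0=[] Q1=[] Q2=[P5]
t=47-49: P5@Q2 runs 2, rem=0, completes. Q0=[] Q1=[] Q2=[]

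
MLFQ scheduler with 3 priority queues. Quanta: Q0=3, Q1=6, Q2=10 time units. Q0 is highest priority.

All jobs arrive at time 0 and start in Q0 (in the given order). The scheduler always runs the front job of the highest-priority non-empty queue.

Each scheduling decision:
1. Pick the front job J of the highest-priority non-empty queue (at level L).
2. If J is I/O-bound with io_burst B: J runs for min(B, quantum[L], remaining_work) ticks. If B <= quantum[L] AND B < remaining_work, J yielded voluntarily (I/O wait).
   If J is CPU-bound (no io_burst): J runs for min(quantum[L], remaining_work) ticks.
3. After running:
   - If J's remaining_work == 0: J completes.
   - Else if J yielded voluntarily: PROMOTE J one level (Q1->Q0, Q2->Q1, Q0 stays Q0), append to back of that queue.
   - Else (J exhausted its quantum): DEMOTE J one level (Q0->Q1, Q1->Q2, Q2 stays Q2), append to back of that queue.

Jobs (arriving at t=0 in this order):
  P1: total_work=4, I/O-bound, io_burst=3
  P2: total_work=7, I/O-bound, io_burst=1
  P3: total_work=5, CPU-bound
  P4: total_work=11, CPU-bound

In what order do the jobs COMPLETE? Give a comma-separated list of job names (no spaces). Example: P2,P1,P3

Answer: P1,P2,P3,P4

Derivation:
t=0-3: P1@Q0 runs 3, rem=1, I/O yield, promote→Q0. Q0=[P2,P3,P4,P1] Q1=[] Q2=[]
t=3-4: P2@Q0 runs 1, rem=6, I/O yield, promote→Q0. Q0=[P3,P4,P1,P2] Q1=[] Q2=[]
t=4-7: P3@Q0 runs 3, rem=2, quantum used, demote→Q1. Q0=[P4,P1,P2] Q1=[P3] Q2=[]
t=7-10: P4@Q0 runs 3, rem=8, quantum used, demote→Q1. Q0=[P1,P2] Q1=[P3,P4] Q2=[]
t=10-11: P1@Q0 runs 1, rem=0, completes. Q0=[P2] Q1=[P3,P4] Q2=[]
t=11-12: P2@Q0 runs 1, rem=5, I/O yield, promote→Q0. Q0=[P2] Q1=[P3,P4] Q2=[]
t=12-13: P2@Q0 runs 1, rem=4, I/O yield, promote→Q0. Q0=[P2] Q1=[P3,P4] Q2=[]
t=13-14: P2@Q0 runs 1, rem=3, I/O yield, promote→Q0. Q0=[P2] Q1=[P3,P4] Q2=[]
t=14-15: P2@Q0 runs 1, rem=2, I/O yield, promote→Q0. Q0=[P2] Q1=[P3,P4] Q2=[]
t=15-16: P2@Q0 runs 1, rem=1, I/O yield, promote→Q0. Q0=[P2] Q1=[P3,P4] Q2=[]
t=16-17: P2@Q0 runs 1, rem=0, completes. Q0=[] Q1=[P3,P4] Q2=[]
t=17-19: P3@Q1 runs 2, rem=0, completes. Q0=[] Q1=[P4] Q2=[]
t=19-25: P4@Q1 runs 6, rem=2, quantum used, demote→Q2. Q0=[] Q1=[] Q2=[P4]
t=25-27: P4@Q2 runs 2, rem=0, completes. Q0=[] Q1=[] Q2=[]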